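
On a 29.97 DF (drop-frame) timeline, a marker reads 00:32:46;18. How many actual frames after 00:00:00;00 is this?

As if non-drop at 30 labels/s: (0 × 3600 + 32 × 60 + 46) × 30 + 18 = 58998.
Minute boundaries passed: 32; those not divisible by 10: 32 − 3 = 29; dropped labels = 2 × 29 = 58.
Actual frame index = 58998 − 58 = 58940.

58940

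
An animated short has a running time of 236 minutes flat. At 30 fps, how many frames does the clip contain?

236 min = 14160 s.
Frames = 14160 × 30 = 424800.

424800 frames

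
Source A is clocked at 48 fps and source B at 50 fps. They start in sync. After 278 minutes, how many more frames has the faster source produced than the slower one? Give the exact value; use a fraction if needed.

278 min = 16680 s.
A emits 48 × 16680 = 800640 frames; B emits 50 × 16680 = 834000.
Difference = 33360 frames; B is ahead of A.

33360 frames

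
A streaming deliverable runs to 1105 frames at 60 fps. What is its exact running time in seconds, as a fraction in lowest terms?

Running time = 1105 ÷ (60) = 1105 × 1/60 = 221/12 s.

221/12 seconds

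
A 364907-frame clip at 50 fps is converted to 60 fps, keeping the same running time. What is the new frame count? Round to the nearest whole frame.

437888 frames

Frames at target rate = 364907 × (60) / (50) = 2189442/5 ≈ 437888.400.
Nearest whole frame: 437888.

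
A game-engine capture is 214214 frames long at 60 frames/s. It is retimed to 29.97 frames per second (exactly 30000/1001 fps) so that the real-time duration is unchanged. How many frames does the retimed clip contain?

107000 frames

Target frames = source frames × (target rate / source rate) = 214214 × (30000/1001)/(60) = 214214 × 500/1001 = 107000.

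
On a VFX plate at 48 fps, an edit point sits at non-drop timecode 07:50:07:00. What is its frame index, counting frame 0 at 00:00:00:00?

1353936

Total seconds to the label: (7 × 3600 + 50 × 60 + 7) = 28207.
Frame index = 28207 × 48 + 0 = 1353936.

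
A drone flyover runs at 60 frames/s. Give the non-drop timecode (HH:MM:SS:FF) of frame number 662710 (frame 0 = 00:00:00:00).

03:04:05:10

662710 ÷ 60 = 11045 full seconds, remainder 10 frames.
11045 s = 3 h 4 min 5 s.
Timecode: 03:04:05:10.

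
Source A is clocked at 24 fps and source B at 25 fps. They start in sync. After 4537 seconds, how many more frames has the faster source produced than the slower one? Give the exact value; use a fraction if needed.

A emits 24 × 4537 = 108888 frames; B emits 25 × 4537 = 113425.
Difference = 4537 frames; B is ahead of A.

4537 frames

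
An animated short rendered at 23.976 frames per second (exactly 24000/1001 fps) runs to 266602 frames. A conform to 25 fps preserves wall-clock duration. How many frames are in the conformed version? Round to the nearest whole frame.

277988 frames

Frames at target rate = 266602 × (25) / (24000/1001) = 133434301/480 ≈ 277988.127.
Nearest whole frame: 277988.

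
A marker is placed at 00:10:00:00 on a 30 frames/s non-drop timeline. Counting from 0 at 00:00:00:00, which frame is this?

Total seconds to the label: (0 × 3600 + 10 × 60 + 0) = 600.
Frame index = 600 × 30 + 0 = 18000.

frame 18000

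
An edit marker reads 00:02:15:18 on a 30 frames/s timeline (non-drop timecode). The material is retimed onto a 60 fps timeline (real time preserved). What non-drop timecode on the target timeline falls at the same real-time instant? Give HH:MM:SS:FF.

Source frame index: (0×3600 + 2×60 + 15) × 30 + 18 = 4068.
Real time: 4068 / (30) = 678/5 s.
Target frame: (678/5) × (60) = 8136.
At 60 labels/s: frame 8136 → 00:02:15:36.

00:02:15:36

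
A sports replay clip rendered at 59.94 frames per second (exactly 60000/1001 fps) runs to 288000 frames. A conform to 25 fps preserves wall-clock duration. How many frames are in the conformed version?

120120 frames

Target frames = source frames × (target rate / source rate) = 288000 × (25)/(60000/1001) = 288000 × 1001/2400 = 120120.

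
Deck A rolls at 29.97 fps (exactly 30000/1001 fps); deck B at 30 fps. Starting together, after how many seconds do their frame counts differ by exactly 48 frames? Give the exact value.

The gap grows by |30 − 30000/1001| = 30/1001 frames per second.
Time for a 48-frame gap: 48 ÷ (30/1001) = 1601.6 s.

1601.6 seconds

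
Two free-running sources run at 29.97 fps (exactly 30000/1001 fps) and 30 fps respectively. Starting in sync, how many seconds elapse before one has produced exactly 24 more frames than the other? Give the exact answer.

800.8 seconds

The gap grows by |30 − 30000/1001| = 30/1001 frames per second.
Time for a 24-frame gap: 24 ÷ (30/1001) = 800.8 s.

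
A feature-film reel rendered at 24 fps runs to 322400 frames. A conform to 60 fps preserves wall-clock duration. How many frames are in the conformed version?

Target frames = source frames × (target rate / source rate) = 322400 × (60)/(24) = 322400 × 5/2 = 806000.

806000 frames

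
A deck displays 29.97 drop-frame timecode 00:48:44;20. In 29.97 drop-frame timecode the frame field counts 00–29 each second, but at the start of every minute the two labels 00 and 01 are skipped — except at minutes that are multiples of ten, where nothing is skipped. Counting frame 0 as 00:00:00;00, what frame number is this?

87652

As if non-drop at 30 labels/s: (0 × 3600 + 48 × 60 + 44) × 30 + 20 = 87740.
Minute boundaries passed: 48; those not divisible by 10: 48 − 4 = 44; dropped labels = 2 × 44 = 88.
Actual frame index = 87740 − 88 = 87652.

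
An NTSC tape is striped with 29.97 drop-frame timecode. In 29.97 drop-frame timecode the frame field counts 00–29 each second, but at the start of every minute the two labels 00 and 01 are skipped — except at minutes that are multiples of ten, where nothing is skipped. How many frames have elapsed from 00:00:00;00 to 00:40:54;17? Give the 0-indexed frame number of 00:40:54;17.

Complete 10-minute blocks: 4, each 17982 frames → 71928.
Remaining 0 whole minutes in the current block: 0 frames.
Within the current minute: 54 × 30 + 17 = 1637. Total = 71928 + 0 + 1637 = 73565.

73565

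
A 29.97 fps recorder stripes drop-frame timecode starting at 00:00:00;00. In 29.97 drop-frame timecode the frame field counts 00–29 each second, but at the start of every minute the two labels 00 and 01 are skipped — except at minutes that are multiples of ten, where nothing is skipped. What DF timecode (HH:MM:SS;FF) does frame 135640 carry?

Each 10-minute DF block holds 10 × 60 × 30 − 9 × 2 = 17982 frames. 135640 ÷ 17982 → 7 full blocks, remainder 9766.
Within the partial block the first minute is 1800 frames and each further minute 1798, so 5 further minute boundaries passed. Total skipped labels = 18 × 7 + 2 × 5 = 136.
Non-drop label index = 135640 + 136 = 135776; at 30 labels/s that is 01:15:25:26, i.e. DF 01:15:25;26.

01:15:25;26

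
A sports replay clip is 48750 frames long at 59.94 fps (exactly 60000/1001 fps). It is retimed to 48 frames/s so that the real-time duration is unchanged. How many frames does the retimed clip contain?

Target frames = source frames × (target rate / source rate) = 48750 × (48)/(60000/1001) = 48750 × 1001/1250 = 39039.

39039 frames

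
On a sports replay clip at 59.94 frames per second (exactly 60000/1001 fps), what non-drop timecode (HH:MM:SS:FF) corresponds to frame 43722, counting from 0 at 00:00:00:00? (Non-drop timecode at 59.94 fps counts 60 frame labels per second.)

43722 ÷ 60 = 728 full seconds, remainder 42 frames.
728 s = 0 h 12 min 8 s.
Timecode: 00:12:08:42.

00:12:08:42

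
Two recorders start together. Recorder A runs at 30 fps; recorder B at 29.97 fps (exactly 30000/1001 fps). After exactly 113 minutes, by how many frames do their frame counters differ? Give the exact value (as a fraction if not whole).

113 min = 6780 s.
A emits 30 × 6780 = 203400 frames; B emits 30000/1001 × 6780 = 203400000/1001.
Difference = 203400/1001 frames (≈ 203.1968); B is behind A.

203400/1001 frames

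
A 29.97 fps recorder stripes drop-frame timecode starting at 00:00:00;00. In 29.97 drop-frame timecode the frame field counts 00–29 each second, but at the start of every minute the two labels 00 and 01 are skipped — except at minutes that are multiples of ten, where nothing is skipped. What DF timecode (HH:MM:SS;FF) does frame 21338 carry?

00:11:51;28

Each 10-minute DF block holds 10 × 60 × 30 − 9 × 2 = 17982 frames. 21338 ÷ 17982 → 1 full block, remainder 3356.
Within the partial block the first minute is 1800 frames and each further minute 1798, so 1 further minute boundary passed. Total skipped labels = 18 × 1 + 2 × 1 = 20.
Non-drop label index = 21338 + 20 = 21358; at 30 labels/s that is 00:11:51:28, i.e. DF 00:11:51;28.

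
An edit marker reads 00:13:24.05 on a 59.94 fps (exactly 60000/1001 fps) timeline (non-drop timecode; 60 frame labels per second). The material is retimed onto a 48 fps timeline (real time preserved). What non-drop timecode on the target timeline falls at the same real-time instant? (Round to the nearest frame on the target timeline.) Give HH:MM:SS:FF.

Source frame index: (0×3600 + 13×60 + 24) × 60 + 5 = 48245.
Real time: 48245 / (60000/1001) = 9658649/12000 s.
Target frame: (9658649/12000) × (48) = 9658649/250 ≈ 38634.596 → 38635.
At 48 labels/s: frame 38635 → 00:13:24:43.

00:13:24:43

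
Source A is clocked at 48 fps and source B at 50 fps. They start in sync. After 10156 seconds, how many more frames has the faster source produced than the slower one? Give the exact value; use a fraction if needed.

20312 frames

A emits 48 × 10156 = 487488 frames; B emits 50 × 10156 = 507800.
Difference = 20312 frames; B is ahead of A.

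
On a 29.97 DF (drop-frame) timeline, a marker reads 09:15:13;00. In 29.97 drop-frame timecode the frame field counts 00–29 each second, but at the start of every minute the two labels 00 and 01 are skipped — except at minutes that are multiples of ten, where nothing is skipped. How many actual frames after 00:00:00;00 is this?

998390

Complete 10-minute blocks: 55, each 17982 frames → 989010.
Remaining 5 whole minutes in the current block: 1800 + 4 × 1798 = 8992 frames.
Within the current minute: 13 × 30 + 0 − 2 = 388 (labels ;00/;01 skipped at this minute). Total = 989010 + 8992 + 388 = 998390.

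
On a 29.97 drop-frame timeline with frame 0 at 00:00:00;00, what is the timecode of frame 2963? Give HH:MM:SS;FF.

00:01:38;25

Each 10-minute DF block holds 10 × 60 × 30 − 9 × 2 = 17982 frames. 2963 ÷ 17982 → 0 full blocks, remainder 2963.
Within the partial block the first minute is 1800 frames and each further minute 1798, so 1 further minute boundary passed. Total skipped labels = 18 × 0 + 2 × 1 = 2.
Non-drop label index = 2963 + 2 = 2965; at 30 labels/s that is 00:01:38:25, i.e. DF 00:01:38;25.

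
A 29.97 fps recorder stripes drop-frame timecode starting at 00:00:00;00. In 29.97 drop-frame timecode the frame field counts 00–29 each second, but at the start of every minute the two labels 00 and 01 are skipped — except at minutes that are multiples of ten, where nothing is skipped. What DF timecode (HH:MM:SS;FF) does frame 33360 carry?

Ten DF minutes hold 17982 frames, so frame 33360 lies in block 1 (frames 17982–35963) with 15378 frames into that block.
The block's first minute is 1800 frames and the rest 1798 each; 15378 frames reaches minute 8, so 1 × 18 + 8 × 2 = 34 labels have been skipped so far.
Adding those back, label number 33360 + 34 = 33394 at 30 labels/s is 1113 s + 4 f = 0 h 18 min 33 s frame 4, i.e. 00:18:33;04.

00:18:33;04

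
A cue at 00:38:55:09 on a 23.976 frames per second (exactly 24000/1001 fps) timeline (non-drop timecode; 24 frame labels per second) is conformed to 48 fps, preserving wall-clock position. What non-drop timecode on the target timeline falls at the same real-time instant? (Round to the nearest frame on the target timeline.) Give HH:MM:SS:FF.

00:38:57:34

Source frame index: (0×3600 + 38×60 + 55) × 24 + 9 = 56049.
Real time: 56049 / (24000/1001) = 18701683/8000 s.
Target frame: (18701683/8000) × (48) = 56105049/500 ≈ 112210.098 → 112210.
At 48 labels/s: frame 112210 → 00:38:57:34.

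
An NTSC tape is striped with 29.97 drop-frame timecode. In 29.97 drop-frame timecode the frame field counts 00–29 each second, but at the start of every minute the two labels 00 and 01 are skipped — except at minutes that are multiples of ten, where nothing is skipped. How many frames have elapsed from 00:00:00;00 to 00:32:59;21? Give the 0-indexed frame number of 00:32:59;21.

As if non-drop at 30 labels/s: (0 × 3600 + 32 × 60 + 59) × 30 + 21 = 59391.
Minute boundaries passed: 32; those not divisible by 10: 32 − 3 = 29; dropped labels = 2 × 29 = 58.
Actual frame index = 59391 − 58 = 59333.

59333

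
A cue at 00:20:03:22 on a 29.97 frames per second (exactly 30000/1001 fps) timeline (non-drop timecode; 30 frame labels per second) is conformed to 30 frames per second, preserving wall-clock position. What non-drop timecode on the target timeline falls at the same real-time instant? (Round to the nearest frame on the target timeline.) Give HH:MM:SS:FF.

Source frame index: (0×3600 + 20×60 + 3) × 30 + 22 = 36112.
Real time: 36112 / (30000/1001) = 2259257/1875 s.
Target frame: (2259257/1875) × (30) = 4518514/125 ≈ 36148.112 → 36148.
At 30 labels/s: frame 36148 → 00:20:04:28.

00:20:04:28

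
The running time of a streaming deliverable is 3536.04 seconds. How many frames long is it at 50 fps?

Frames = 3536.04 × 50 = 176802.

176802 frames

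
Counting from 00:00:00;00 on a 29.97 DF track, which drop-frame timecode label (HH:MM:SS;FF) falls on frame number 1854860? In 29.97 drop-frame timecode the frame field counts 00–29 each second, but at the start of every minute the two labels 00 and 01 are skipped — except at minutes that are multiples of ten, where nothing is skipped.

Ten DF minutes hold 17982 frames, so frame 1854860 lies in block 103 (frames 1852146–1870127) with 2714 frames into that block.
The block's first minute is 1800 frames and the rest 1798 each; 2714 frames reaches minute 1, so 103 × 18 + 1 × 2 = 1856 labels have been skipped so far.
Adding those back, label number 1854860 + 1856 = 1856716 at 30 labels/s is 61890 s + 16 f = 17 h 11 min 30 s frame 16, i.e. 17:11:30;16.

17:11:30;16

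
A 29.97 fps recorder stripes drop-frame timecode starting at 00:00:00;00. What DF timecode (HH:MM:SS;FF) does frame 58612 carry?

Each 10-minute DF block holds 10 × 60 × 30 − 9 × 2 = 17982 frames. 58612 ÷ 17982 → 3 full blocks, remainder 4666.
Within the partial block the first minute is 1800 frames and each further minute 1798, so 2 further minute boundaries passed. Total skipped labels = 18 × 3 + 2 × 2 = 58.
Non-drop label index = 58612 + 58 = 58670; at 30 labels/s that is 00:32:35:20, i.e. DF 00:32:35;20.

00:32:35;20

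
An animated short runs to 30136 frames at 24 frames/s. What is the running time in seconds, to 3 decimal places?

1255.667 seconds

Running time = 30136 × 1/24 = 3767/3 s ≈ 1255.667 s.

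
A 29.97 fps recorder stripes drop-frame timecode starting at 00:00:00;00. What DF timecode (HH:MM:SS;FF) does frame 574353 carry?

05:19:24;09

Each 10-minute DF block holds 10 × 60 × 30 − 9 × 2 = 17982 frames. 574353 ÷ 17982 → 31 full blocks, remainder 16911.
Within the partial block the first minute is 1800 frames and each further minute 1798, so 9 further minute boundaries passed. Total skipped labels = 18 × 31 + 2 × 9 = 576.
Non-drop label index = 574353 + 576 = 574929; at 30 labels/s that is 05:19:24:09, i.e. DF 05:19:24;09.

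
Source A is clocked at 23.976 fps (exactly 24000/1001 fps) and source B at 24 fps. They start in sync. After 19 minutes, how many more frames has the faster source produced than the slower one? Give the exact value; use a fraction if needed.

27360/1001 frames

19 min = 1140 s.
A emits 24000/1001 × 1140 = 27360000/1001 frames; B emits 24 × 1140 = 27360.
Difference = 27360/1001 frames (≈ 27.3327); B is ahead of A.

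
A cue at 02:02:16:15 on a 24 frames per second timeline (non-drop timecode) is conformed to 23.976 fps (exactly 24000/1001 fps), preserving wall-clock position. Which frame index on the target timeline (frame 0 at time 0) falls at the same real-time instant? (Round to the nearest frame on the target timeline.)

Source frame index: (2×3600 + 2×60 + 16) × 24 + 15 = 176079.
Real time: 176079 / (24) = 58693/8 s.
Target frame: (58693/8) × (24000/1001) = 176079000/1001 ≈ 175903.097 → 175903.

frame 175903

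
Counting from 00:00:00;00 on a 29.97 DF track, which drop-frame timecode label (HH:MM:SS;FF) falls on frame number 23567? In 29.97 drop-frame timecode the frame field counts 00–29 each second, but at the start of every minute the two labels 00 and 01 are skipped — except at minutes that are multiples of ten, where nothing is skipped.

Ten DF minutes hold 17982 frames, so frame 23567 lies in block 1 (frames 17982–35963) with 5585 frames into that block.
The block's first minute is 1800 frames and the rest 1798 each; 5585 frames reaches minute 3, so 1 × 18 + 3 × 2 = 24 labels have been skipped so far.
Adding those back, label number 23567 + 24 = 23591 at 30 labels/s is 786 s + 11 f = 0 h 13 min 6 s frame 11, i.e. 00:13:06;11.

00:13:06;11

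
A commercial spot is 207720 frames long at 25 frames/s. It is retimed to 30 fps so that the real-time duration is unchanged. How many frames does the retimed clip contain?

249264 frames

Target frames = source frames × (target rate / source rate) = 207720 × (30)/(25) = 207720 × 6/5 = 249264.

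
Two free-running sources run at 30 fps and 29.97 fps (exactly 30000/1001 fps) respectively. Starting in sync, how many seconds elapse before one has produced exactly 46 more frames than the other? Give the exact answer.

The gap grows by |30000/1001 − 30| = 30/1001 frames per second.
Time for a 46-frame gap: 46 ÷ (30/1001) = 23023/15 s.

23023/15 seconds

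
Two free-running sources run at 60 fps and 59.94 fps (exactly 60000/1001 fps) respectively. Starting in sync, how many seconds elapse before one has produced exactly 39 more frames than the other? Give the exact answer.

The gap grows by |60000/1001 − 60| = 60/1001 frames per second.
Time for a 39-frame gap: 39 ÷ (60/1001) = 650.65 s.

650.65 seconds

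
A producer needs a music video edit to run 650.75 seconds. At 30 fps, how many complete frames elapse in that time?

Frames = 650.75 × 30 = 39045/2 ≈ 19522.5000.
Complete frames: 19522.

19522 frames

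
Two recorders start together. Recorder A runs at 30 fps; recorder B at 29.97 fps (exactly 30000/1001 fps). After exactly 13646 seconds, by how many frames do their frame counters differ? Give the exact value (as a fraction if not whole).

409380/1001 frames

A emits 30 × 13646 = 409380 frames; B emits 30000/1001 × 13646 = 409380000/1001.
Difference = 409380/1001 frames (≈ 408.9710); B is behind A.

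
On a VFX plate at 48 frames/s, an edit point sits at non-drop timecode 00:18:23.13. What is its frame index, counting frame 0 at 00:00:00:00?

52957

Total seconds to the label: (0 × 3600 + 18 × 60 + 23) = 1103.
Frame index = 1103 × 48 + 13 = 52957.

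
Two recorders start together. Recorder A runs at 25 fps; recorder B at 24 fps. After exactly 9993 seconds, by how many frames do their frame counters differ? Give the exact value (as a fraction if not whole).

9993 frames

A emits 25 × 9993 = 249825 frames; B emits 24 × 9993 = 239832.
Difference = 9993 frames; B is behind A.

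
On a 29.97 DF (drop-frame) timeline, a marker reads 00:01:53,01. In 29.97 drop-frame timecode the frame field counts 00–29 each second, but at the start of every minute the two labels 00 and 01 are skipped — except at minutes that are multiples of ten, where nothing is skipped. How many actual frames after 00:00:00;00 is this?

As if non-drop at 30 labels/s: (0 × 3600 + 1 × 60 + 53) × 30 + 1 = 3391.
Minute boundaries passed: 1; those not divisible by 10: 1 − 0 = 1; dropped labels = 2 × 1 = 2.
Actual frame index = 3391 − 2 = 3389.

3389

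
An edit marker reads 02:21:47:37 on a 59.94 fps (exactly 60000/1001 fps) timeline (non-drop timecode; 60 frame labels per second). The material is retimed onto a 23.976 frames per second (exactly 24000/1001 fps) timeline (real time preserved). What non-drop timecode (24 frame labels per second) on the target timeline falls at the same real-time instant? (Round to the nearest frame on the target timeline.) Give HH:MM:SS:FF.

Source frame index: (2×3600 + 21×60 + 47) × 60 + 37 = 510457.
Real time: 510457 / (60000/1001) = 510967457/60000 s.
Target frame: (510967457/60000) × (24000/1001) = 1020914/5 ≈ 204182.800 → 204183.
At 24 labels/s: frame 204183 → 02:21:47:15.

02:21:47:15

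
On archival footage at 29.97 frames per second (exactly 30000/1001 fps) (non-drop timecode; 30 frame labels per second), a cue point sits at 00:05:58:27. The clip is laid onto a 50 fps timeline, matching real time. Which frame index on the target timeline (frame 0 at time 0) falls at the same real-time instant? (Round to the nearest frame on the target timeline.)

frame 17963

Source frame index: (0×3600 + 5×60 + 58) × 30 + 27 = 10767.
Real time: 10767 / (30000/1001) = 3592589/10000 s.
Target frame: (3592589/10000) × (50) = 3592589/200 ≈ 17962.945 → 17963.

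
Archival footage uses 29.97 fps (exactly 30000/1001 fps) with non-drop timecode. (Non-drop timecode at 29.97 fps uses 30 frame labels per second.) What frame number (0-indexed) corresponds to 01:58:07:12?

Total seconds to the label: (1 × 3600 + 58 × 60 + 7) = 7087.
Frame index = 7087 × 30 + 12 = 212622.

frame 212622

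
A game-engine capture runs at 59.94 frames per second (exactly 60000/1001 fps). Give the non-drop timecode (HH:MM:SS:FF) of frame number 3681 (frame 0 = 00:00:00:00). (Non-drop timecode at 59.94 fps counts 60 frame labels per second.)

00:01:01:21

3681 ÷ 60 = 61 full seconds, remainder 21 frames.
61 s = 0 h 1 min 1 s.
Timecode: 00:01:01:21.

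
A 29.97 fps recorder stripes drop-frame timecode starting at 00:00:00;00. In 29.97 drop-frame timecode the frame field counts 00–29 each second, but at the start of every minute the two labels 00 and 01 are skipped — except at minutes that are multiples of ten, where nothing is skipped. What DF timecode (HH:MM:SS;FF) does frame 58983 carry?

Ten DF minutes hold 17982 frames, so frame 58983 lies in block 3 (frames 53946–71927) with 5037 frames into that block.
The block's first minute is 1800 frames and the rest 1798 each; 5037 frames reaches minute 2, so 3 × 18 + 2 × 2 = 58 labels have been skipped so far.
Adding those back, label number 58983 + 58 = 59041 at 30 labels/s is 1968 s + 1 f = 0 h 32 min 48 s frame 1, i.e. 00:32:48;01.

00:32:48;01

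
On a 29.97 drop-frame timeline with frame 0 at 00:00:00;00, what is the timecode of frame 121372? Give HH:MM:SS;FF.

Each 10-minute DF block holds 10 × 60 × 30 − 9 × 2 = 17982 frames. 121372 ÷ 17982 → 6 full blocks, remainder 13480.
Within the partial block the first minute is 1800 frames and each further minute 1798, so 7 further minute boundaries passed. Total skipped labels = 18 × 6 + 2 × 7 = 122.
Non-drop label index = 121372 + 122 = 121494; at 30 labels/s that is 01:07:29:24, i.e. DF 01:07:29;24.

01:07:29;24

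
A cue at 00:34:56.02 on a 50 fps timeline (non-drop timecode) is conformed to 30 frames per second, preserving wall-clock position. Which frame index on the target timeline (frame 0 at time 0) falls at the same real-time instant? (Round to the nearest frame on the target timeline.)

frame 62881

Source frame index: (0×3600 + 34×60 + 56) × 50 + 2 = 104802.
Real time: 104802 / (50) = 52401/25 s.
Target frame: (52401/25) × (30) = 314406/5 ≈ 62881.200 → 62881.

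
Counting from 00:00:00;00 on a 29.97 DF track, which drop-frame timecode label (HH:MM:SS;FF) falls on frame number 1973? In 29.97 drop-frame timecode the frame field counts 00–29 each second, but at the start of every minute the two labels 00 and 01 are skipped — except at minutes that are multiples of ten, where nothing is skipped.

Each 10-minute DF block holds 10 × 60 × 30 − 9 × 2 = 17982 frames. 1973 ÷ 17982 → 0 full blocks, remainder 1973.
Within the partial block the first minute is 1800 frames and each further minute 1798, so 1 further minute boundary passed. Total skipped labels = 18 × 0 + 2 × 1 = 2.
Non-drop label index = 1973 + 2 = 1975; at 30 labels/s that is 00:01:05:25, i.e. DF 00:01:05;25.

00:01:05;25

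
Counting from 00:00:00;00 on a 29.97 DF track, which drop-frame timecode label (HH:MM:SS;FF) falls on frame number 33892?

00:18:50;26

Ten DF minutes hold 17982 frames, so frame 33892 lies in block 1 (frames 17982–35963) with 15910 frames into that block.
The block's first minute is 1800 frames and the rest 1798 each; 15910 frames reaches minute 8, so 1 × 18 + 8 × 2 = 34 labels have been skipped so far.
Adding those back, label number 33892 + 34 = 33926 at 30 labels/s is 1130 s + 26 f = 0 h 18 min 50 s frame 26, i.e. 00:18:50;26.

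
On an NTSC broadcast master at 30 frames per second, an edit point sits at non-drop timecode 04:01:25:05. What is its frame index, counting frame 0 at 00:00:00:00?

Total seconds to the label: (4 × 3600 + 1 × 60 + 25) = 14485.
Frame index = 14485 × 30 + 5 = 434555.

434555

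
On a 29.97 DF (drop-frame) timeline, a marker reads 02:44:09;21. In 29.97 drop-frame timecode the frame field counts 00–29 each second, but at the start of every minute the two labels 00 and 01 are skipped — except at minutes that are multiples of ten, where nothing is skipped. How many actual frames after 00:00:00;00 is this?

295195

As if non-drop at 30 labels/s: (2 × 3600 + 44 × 60 + 9) × 30 + 21 = 295491.
Minute boundaries passed: 164; those not divisible by 10: 164 − 16 = 148; dropped labels = 2 × 148 = 296.
Actual frame index = 295491 − 296 = 295195.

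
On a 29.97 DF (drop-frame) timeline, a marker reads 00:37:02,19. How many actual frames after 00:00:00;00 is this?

As if non-drop at 30 labels/s: (0 × 3600 + 37 × 60 + 2) × 30 + 19 = 66679.
Minute boundaries passed: 37; those not divisible by 10: 37 − 3 = 34; dropped labels = 2 × 34 = 68.
Actual frame index = 66679 − 68 = 66611.

66611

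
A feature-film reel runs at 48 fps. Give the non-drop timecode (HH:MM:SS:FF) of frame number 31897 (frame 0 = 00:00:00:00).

31897 ÷ 48 = 664 full seconds, remainder 25 frames.
664 s = 0 h 11 min 4 s.
Timecode: 00:11:04:25.

00:11:04:25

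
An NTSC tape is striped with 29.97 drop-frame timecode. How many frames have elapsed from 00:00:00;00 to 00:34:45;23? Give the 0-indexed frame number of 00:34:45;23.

62511

As if non-drop at 30 labels/s: (0 × 3600 + 34 × 60 + 45) × 30 + 23 = 62573.
Minute boundaries passed: 34; those not divisible by 10: 34 − 3 = 31; dropped labels = 2 × 31 = 62.
Actual frame index = 62573 − 62 = 62511.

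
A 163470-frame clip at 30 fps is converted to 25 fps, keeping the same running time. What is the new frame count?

Target frames = source frames × (target rate / source rate) = 163470 × (25)/(30) = 163470 × 5/6 = 136225.

136225 frames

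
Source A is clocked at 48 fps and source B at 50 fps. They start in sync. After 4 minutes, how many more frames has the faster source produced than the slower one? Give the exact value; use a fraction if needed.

480 frames

4 min = 240 s.
A emits 48 × 240 = 11520 frames; B emits 50 × 240 = 12000.
Difference = 480 frames; B is ahead of A.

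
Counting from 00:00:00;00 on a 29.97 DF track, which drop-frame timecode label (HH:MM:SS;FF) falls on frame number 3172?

00:01:45;24

Each 10-minute DF block holds 10 × 60 × 30 − 9 × 2 = 17982 frames. 3172 ÷ 17982 → 0 full blocks, remainder 3172.
Within the partial block the first minute is 1800 frames and each further minute 1798, so 1 further minute boundary passed. Total skipped labels = 18 × 0 + 2 × 1 = 2.
Non-drop label index = 3172 + 2 = 3174; at 30 labels/s that is 00:01:45:24, i.e. DF 00:01:45;24.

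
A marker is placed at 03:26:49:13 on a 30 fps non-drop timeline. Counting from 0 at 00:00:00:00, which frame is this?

frame 372283

Total seconds to the label: (3 × 3600 + 26 × 60 + 49) = 12409.
Frame index = 12409 × 30 + 13 = 372283.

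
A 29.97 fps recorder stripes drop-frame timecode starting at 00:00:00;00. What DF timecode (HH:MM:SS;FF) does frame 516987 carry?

Ten DF minutes hold 17982 frames, so frame 516987 lies in block 28 (frames 503496–521477) with 13491 frames into that block.
The block's first minute is 1800 frames and the rest 1798 each; 13491 frames reaches minute 7, so 28 × 18 + 7 × 2 = 518 labels have been skipped so far.
Adding those back, label number 516987 + 518 = 517505 at 30 labels/s is 17250 s + 5 f = 4 h 47 min 30 s frame 5, i.e. 04:47:30;05.

04:47:30;05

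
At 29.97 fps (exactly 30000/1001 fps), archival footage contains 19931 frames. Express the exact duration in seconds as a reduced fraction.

19950931/30000 seconds

Running time = 19931 ÷ (30000/1001) = 19931 × 1001/30000 = 19950931/30000 s.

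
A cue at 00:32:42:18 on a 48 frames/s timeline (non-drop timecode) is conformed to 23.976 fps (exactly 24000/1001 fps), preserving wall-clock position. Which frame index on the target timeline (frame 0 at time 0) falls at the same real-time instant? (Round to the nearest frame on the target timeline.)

frame 47050

Source frame index: (0×3600 + 32×60 + 42) × 48 + 18 = 94194.
Real time: 94194 / (48) = 15699/8 s.
Target frame: (15699/8) × (24000/1001) = 47097000/1001 ≈ 47049.950 → 47050.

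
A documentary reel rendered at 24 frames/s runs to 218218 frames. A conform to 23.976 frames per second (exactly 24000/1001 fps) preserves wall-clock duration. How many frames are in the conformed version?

Target frames = source frames × (target rate / source rate) = 218218 × (24000/1001)/(24) = 218218 × 1000/1001 = 218000.

218000 frames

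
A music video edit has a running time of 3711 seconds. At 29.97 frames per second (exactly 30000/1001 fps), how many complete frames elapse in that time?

111218 frames

Frames = 3711 × 30000/1001 = 111330000/1001 ≈ 111218.7812.
Complete frames: 111218.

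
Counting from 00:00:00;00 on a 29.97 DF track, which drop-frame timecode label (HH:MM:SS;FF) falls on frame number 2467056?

Ten DF minutes hold 17982 frames, so frame 2467056 lies in block 137 (frames 2463534–2481515) with 3522 frames into that block.
The block's first minute is 1800 frames and the rest 1798 each; 3522 frames reaches minute 1, so 137 × 18 + 1 × 2 = 2468 labels have been skipped so far.
Adding those back, label number 2467056 + 2468 = 2469524 at 30 labels/s is 82317 s + 14 f = 22 h 51 min 57 s frame 14, i.e. 22:51:57;14.

22:51:57;14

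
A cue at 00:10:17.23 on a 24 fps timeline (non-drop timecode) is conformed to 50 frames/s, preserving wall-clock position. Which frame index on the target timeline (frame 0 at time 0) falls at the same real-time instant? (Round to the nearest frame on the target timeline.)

frame 30898

Source frame index: (0×3600 + 10×60 + 17) × 24 + 23 = 14831.
Real time: 14831 / (24) = 14831/24 s.
Target frame: (14831/24) × (50) = 370775/12 ≈ 30897.917 → 30898.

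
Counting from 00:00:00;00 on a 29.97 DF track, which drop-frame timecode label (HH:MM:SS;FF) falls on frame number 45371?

00:25:13;27

Ten DF minutes hold 17982 frames, so frame 45371 lies in block 2 (frames 35964–53945) with 9407 frames into that block.
The block's first minute is 1800 frames and the rest 1798 each; 9407 frames reaches minute 5, so 2 × 18 + 5 × 2 = 46 labels have been skipped so far.
Adding those back, label number 45371 + 46 = 45417 at 30 labels/s is 1513 s + 27 f = 0 h 25 min 13 s frame 27, i.e. 00:25:13;27.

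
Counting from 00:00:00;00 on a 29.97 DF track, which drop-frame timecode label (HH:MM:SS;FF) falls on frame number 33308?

Each 10-minute DF block holds 10 × 60 × 30 − 9 × 2 = 17982 frames. 33308 ÷ 17982 → 1 full block, remainder 15326.
Within the partial block the first minute is 1800 frames and each further minute 1798, so 8 further minute boundaries passed. Total skipped labels = 18 × 1 + 2 × 8 = 34.
Non-drop label index = 33308 + 34 = 33342; at 30 labels/s that is 00:18:31:12, i.e. DF 00:18:31;12.

00:18:31;12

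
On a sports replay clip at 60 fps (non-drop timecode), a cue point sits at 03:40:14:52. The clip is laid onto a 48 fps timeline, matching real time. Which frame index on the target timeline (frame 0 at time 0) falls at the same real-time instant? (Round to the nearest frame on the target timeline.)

Source frame index: (3×3600 + 40×60 + 14) × 60 + 52 = 792892.
Real time: 792892 / (60) = 198223/15 s.
Target frame: (198223/15) × (48) = 3171568/5 ≈ 634313.600 → 634314.

frame 634314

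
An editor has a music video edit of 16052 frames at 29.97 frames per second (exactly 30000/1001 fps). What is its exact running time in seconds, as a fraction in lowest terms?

4017013/7500 seconds

Running time = 16052 ÷ (30000/1001) = 16052 × 1001/30000 = 4017013/7500 s.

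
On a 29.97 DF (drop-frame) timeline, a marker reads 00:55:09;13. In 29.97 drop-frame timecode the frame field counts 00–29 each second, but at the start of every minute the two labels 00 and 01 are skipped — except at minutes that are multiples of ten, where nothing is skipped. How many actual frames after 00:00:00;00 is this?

99183

As if non-drop at 30 labels/s: (0 × 3600 + 55 × 60 + 9) × 30 + 13 = 99283.
Minute boundaries passed: 55; those not divisible by 10: 55 − 5 = 50; dropped labels = 2 × 50 = 100.
Actual frame index = 99283 − 100 = 99183.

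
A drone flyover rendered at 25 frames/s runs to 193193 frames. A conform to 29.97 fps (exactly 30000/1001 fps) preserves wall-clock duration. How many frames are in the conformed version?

Target frames = source frames × (target rate / source rate) = 193193 × (30000/1001)/(25) = 193193 × 1200/1001 = 231600.

231600 frames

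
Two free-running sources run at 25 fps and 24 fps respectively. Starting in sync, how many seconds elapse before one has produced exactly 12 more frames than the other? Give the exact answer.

The gap grows by |24 − 25| = 1 frame per second.
Time for a 12-frame gap: 12 ÷ (1) = 12 s.

12 seconds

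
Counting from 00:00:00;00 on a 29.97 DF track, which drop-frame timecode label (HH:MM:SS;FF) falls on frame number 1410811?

13:04:34;03

Each 10-minute DF block holds 10 × 60 × 30 − 9 × 2 = 17982 frames. 1410811 ÷ 17982 → 78 full blocks, remainder 8215.
Within the partial block the first minute is 1800 frames and each further minute 1798, so 4 further minute boundaries passed. Total skipped labels = 18 × 78 + 2 × 4 = 1412.
Non-drop label index = 1410811 + 1412 = 1412223; at 30 labels/s that is 13:04:34:03, i.e. DF 13:04:34;03.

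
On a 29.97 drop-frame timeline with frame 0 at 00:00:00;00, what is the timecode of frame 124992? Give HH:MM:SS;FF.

Ten DF minutes hold 17982 frames, so frame 124992 lies in block 6 (frames 107892–125873) with 17100 frames into that block.
The block's first minute is 1800 frames and the rest 1798 each; 17100 frames reaches minute 9, so 6 × 18 + 9 × 2 = 126 labels have been skipped so far.
Adding those back, label number 124992 + 126 = 125118 at 30 labels/s is 4170 s + 18 f = 1 h 9 min 30 s frame 18, i.e. 01:09:30;18.

01:09:30;18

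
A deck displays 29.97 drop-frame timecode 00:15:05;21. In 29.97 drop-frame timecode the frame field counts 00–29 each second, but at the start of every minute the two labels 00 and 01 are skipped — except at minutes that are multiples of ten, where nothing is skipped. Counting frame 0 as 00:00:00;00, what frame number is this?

Complete 10-minute blocks: 1, each 17982 frames → 17982.
Remaining 5 whole minutes in the current block: 1800 + 4 × 1798 = 8992 frames.
Within the current minute: 5 × 30 + 21 − 2 = 169 (labels ;00/;01 skipped at this minute). Total = 17982 + 8992 + 169 = 27143.

27143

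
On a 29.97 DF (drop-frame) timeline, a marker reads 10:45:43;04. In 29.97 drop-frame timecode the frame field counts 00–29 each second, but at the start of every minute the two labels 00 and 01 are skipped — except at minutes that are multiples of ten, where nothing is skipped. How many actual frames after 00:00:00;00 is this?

1161132

Complete 10-minute blocks: 64, each 17982 frames → 1150848.
Remaining 5 whole minutes in the current block: 1800 + 4 × 1798 = 8992 frames.
Within the current minute: 43 × 30 + 4 − 2 = 1292 (labels ;00/;01 skipped at this minute). Total = 1150848 + 8992 + 1292 = 1161132.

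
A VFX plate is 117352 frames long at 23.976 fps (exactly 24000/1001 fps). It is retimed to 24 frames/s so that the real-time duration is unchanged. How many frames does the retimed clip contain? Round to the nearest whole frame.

117469 frames

Frames at target rate = 117352 × (24) / (24000/1001) = 14683669/125 ≈ 117469.352.
Nearest whole frame: 117469.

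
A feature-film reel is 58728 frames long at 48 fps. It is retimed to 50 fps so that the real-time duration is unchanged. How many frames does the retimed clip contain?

Target frames = source frames × (target rate / source rate) = 58728 × (50)/(48) = 58728 × 25/24 = 61175.

61175 frames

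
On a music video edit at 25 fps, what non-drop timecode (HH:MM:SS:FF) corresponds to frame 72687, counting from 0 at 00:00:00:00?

00:48:27:12

72687 ÷ 25 = 2907 full seconds, remainder 12 frames.
2907 s = 0 h 48 min 27 s.
Timecode: 00:48:27:12.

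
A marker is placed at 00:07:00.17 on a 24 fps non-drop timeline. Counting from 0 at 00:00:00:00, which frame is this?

frame 10097

Total seconds to the label: (0 × 3600 + 7 × 60 + 0) = 420.
Frame index = 420 × 24 + 17 = 10097.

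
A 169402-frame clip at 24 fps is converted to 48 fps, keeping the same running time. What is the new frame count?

Frames at target rate = 169402 × (48) / (24) = 338804.

338804 frames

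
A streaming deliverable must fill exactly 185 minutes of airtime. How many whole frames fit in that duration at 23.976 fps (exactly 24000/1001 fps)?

185 min = 11100 s.
Frames = 11100 × 24000/1001 = 266400000/1001 ≈ 266133.8661.
Complete frames: 266133.

266133 frames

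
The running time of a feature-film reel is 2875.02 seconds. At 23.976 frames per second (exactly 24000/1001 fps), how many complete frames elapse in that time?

Frames = 2875.02 × 24000/1001 = 69000480/1001 ≈ 68931.5485.
Complete frames: 68931.

68931 frames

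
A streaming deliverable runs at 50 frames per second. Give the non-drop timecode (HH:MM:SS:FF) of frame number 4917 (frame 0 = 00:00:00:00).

00:01:38:17

4917 ÷ 50 = 98 full seconds, remainder 17 frames.
98 s = 0 h 1 min 38 s.
Timecode: 00:01:38:17.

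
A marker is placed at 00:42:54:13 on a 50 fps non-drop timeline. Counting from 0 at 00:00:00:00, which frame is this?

128713

Total seconds to the label: (0 × 3600 + 42 × 60 + 54) = 2574.
Frame index = 2574 × 50 + 13 = 128713.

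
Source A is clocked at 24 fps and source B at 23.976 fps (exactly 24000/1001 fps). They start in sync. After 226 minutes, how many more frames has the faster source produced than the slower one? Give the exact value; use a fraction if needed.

325440/1001 frames

226 min = 13560 s.
A emits 24 × 13560 = 325440 frames; B emits 24000/1001 × 13560 = 325440000/1001.
Difference = 325440/1001 frames (≈ 325.1149); B is behind A.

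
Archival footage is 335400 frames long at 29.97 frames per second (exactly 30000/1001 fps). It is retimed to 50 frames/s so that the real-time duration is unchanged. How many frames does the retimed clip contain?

559559 frames

Target frames = source frames × (target rate / source rate) = 335400 × (50)/(30000/1001) = 335400 × 1001/600 = 559559.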